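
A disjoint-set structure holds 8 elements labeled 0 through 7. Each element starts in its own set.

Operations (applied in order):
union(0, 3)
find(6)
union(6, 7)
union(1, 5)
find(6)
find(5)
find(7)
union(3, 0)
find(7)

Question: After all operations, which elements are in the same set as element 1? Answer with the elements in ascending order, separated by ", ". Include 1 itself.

Answer: 1, 5

Derivation:
Step 1: union(0, 3) -> merged; set of 0 now {0, 3}
Step 2: find(6) -> no change; set of 6 is {6}
Step 3: union(6, 7) -> merged; set of 6 now {6, 7}
Step 4: union(1, 5) -> merged; set of 1 now {1, 5}
Step 5: find(6) -> no change; set of 6 is {6, 7}
Step 6: find(5) -> no change; set of 5 is {1, 5}
Step 7: find(7) -> no change; set of 7 is {6, 7}
Step 8: union(3, 0) -> already same set; set of 3 now {0, 3}
Step 9: find(7) -> no change; set of 7 is {6, 7}
Component of 1: {1, 5}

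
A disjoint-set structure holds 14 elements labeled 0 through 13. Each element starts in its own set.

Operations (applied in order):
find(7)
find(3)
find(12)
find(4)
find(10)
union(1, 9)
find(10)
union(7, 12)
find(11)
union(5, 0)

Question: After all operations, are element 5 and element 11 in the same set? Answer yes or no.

Step 1: find(7) -> no change; set of 7 is {7}
Step 2: find(3) -> no change; set of 3 is {3}
Step 3: find(12) -> no change; set of 12 is {12}
Step 4: find(4) -> no change; set of 4 is {4}
Step 5: find(10) -> no change; set of 10 is {10}
Step 6: union(1, 9) -> merged; set of 1 now {1, 9}
Step 7: find(10) -> no change; set of 10 is {10}
Step 8: union(7, 12) -> merged; set of 7 now {7, 12}
Step 9: find(11) -> no change; set of 11 is {11}
Step 10: union(5, 0) -> merged; set of 5 now {0, 5}
Set of 5: {0, 5}; 11 is not a member.

Answer: no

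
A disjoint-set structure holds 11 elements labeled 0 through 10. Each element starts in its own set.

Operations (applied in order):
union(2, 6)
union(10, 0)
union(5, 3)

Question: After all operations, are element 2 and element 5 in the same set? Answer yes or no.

Step 1: union(2, 6) -> merged; set of 2 now {2, 6}
Step 2: union(10, 0) -> merged; set of 10 now {0, 10}
Step 3: union(5, 3) -> merged; set of 5 now {3, 5}
Set of 2: {2, 6}; 5 is not a member.

Answer: no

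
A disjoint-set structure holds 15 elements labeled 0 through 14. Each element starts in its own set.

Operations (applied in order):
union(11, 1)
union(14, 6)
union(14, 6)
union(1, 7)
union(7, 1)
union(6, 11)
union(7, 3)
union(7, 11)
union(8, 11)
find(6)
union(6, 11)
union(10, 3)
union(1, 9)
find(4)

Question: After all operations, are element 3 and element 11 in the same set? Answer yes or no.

Step 1: union(11, 1) -> merged; set of 11 now {1, 11}
Step 2: union(14, 6) -> merged; set of 14 now {6, 14}
Step 3: union(14, 6) -> already same set; set of 14 now {6, 14}
Step 4: union(1, 7) -> merged; set of 1 now {1, 7, 11}
Step 5: union(7, 1) -> already same set; set of 7 now {1, 7, 11}
Step 6: union(6, 11) -> merged; set of 6 now {1, 6, 7, 11, 14}
Step 7: union(7, 3) -> merged; set of 7 now {1, 3, 6, 7, 11, 14}
Step 8: union(7, 11) -> already same set; set of 7 now {1, 3, 6, 7, 11, 14}
Step 9: union(8, 11) -> merged; set of 8 now {1, 3, 6, 7, 8, 11, 14}
Step 10: find(6) -> no change; set of 6 is {1, 3, 6, 7, 8, 11, 14}
Step 11: union(6, 11) -> already same set; set of 6 now {1, 3, 6, 7, 8, 11, 14}
Step 12: union(10, 3) -> merged; set of 10 now {1, 3, 6, 7, 8, 10, 11, 14}
Step 13: union(1, 9) -> merged; set of 1 now {1, 3, 6, 7, 8, 9, 10, 11, 14}
Step 14: find(4) -> no change; set of 4 is {4}
Set of 3: {1, 3, 6, 7, 8, 9, 10, 11, 14}; 11 is a member.

Answer: yes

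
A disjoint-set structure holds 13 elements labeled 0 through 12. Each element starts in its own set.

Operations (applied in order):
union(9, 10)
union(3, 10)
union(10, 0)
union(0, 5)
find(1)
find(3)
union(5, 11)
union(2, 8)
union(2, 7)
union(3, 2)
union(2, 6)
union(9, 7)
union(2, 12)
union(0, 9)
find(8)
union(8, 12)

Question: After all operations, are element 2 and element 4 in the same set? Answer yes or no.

Answer: no

Derivation:
Step 1: union(9, 10) -> merged; set of 9 now {9, 10}
Step 2: union(3, 10) -> merged; set of 3 now {3, 9, 10}
Step 3: union(10, 0) -> merged; set of 10 now {0, 3, 9, 10}
Step 4: union(0, 5) -> merged; set of 0 now {0, 3, 5, 9, 10}
Step 5: find(1) -> no change; set of 1 is {1}
Step 6: find(3) -> no change; set of 3 is {0, 3, 5, 9, 10}
Step 7: union(5, 11) -> merged; set of 5 now {0, 3, 5, 9, 10, 11}
Step 8: union(2, 8) -> merged; set of 2 now {2, 8}
Step 9: union(2, 7) -> merged; set of 2 now {2, 7, 8}
Step 10: union(3, 2) -> merged; set of 3 now {0, 2, 3, 5, 7, 8, 9, 10, 11}
Step 11: union(2, 6) -> merged; set of 2 now {0, 2, 3, 5, 6, 7, 8, 9, 10, 11}
Step 12: union(9, 7) -> already same set; set of 9 now {0, 2, 3, 5, 6, 7, 8, 9, 10, 11}
Step 13: union(2, 12) -> merged; set of 2 now {0, 2, 3, 5, 6, 7, 8, 9, 10, 11, 12}
Step 14: union(0, 9) -> already same set; set of 0 now {0, 2, 3, 5, 6, 7, 8, 9, 10, 11, 12}
Step 15: find(8) -> no change; set of 8 is {0, 2, 3, 5, 6, 7, 8, 9, 10, 11, 12}
Step 16: union(8, 12) -> already same set; set of 8 now {0, 2, 3, 5, 6, 7, 8, 9, 10, 11, 12}
Set of 2: {0, 2, 3, 5, 6, 7, 8, 9, 10, 11, 12}; 4 is not a member.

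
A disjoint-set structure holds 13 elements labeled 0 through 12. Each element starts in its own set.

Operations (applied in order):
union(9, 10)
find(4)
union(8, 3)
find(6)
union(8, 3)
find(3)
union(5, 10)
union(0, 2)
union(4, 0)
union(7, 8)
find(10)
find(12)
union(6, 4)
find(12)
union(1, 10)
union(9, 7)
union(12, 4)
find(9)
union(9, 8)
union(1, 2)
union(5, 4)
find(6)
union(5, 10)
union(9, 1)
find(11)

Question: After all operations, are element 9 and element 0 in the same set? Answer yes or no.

Step 1: union(9, 10) -> merged; set of 9 now {9, 10}
Step 2: find(4) -> no change; set of 4 is {4}
Step 3: union(8, 3) -> merged; set of 8 now {3, 8}
Step 4: find(6) -> no change; set of 6 is {6}
Step 5: union(8, 3) -> already same set; set of 8 now {3, 8}
Step 6: find(3) -> no change; set of 3 is {3, 8}
Step 7: union(5, 10) -> merged; set of 5 now {5, 9, 10}
Step 8: union(0, 2) -> merged; set of 0 now {0, 2}
Step 9: union(4, 0) -> merged; set of 4 now {0, 2, 4}
Step 10: union(7, 8) -> merged; set of 7 now {3, 7, 8}
Step 11: find(10) -> no change; set of 10 is {5, 9, 10}
Step 12: find(12) -> no change; set of 12 is {12}
Step 13: union(6, 4) -> merged; set of 6 now {0, 2, 4, 6}
Step 14: find(12) -> no change; set of 12 is {12}
Step 15: union(1, 10) -> merged; set of 1 now {1, 5, 9, 10}
Step 16: union(9, 7) -> merged; set of 9 now {1, 3, 5, 7, 8, 9, 10}
Step 17: union(12, 4) -> merged; set of 12 now {0, 2, 4, 6, 12}
Step 18: find(9) -> no change; set of 9 is {1, 3, 5, 7, 8, 9, 10}
Step 19: union(9, 8) -> already same set; set of 9 now {1, 3, 5, 7, 8, 9, 10}
Step 20: union(1, 2) -> merged; set of 1 now {0, 1, 2, 3, 4, 5, 6, 7, 8, 9, 10, 12}
Step 21: union(5, 4) -> already same set; set of 5 now {0, 1, 2, 3, 4, 5, 6, 7, 8, 9, 10, 12}
Step 22: find(6) -> no change; set of 6 is {0, 1, 2, 3, 4, 5, 6, 7, 8, 9, 10, 12}
Step 23: union(5, 10) -> already same set; set of 5 now {0, 1, 2, 3, 4, 5, 6, 7, 8, 9, 10, 12}
Step 24: union(9, 1) -> already same set; set of 9 now {0, 1, 2, 3, 4, 5, 6, 7, 8, 9, 10, 12}
Step 25: find(11) -> no change; set of 11 is {11}
Set of 9: {0, 1, 2, 3, 4, 5, 6, 7, 8, 9, 10, 12}; 0 is a member.

Answer: yes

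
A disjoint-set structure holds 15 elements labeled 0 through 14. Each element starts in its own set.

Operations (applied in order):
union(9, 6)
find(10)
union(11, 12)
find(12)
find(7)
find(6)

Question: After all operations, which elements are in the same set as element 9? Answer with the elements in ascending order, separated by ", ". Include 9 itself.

Step 1: union(9, 6) -> merged; set of 9 now {6, 9}
Step 2: find(10) -> no change; set of 10 is {10}
Step 3: union(11, 12) -> merged; set of 11 now {11, 12}
Step 4: find(12) -> no change; set of 12 is {11, 12}
Step 5: find(7) -> no change; set of 7 is {7}
Step 6: find(6) -> no change; set of 6 is {6, 9}
Component of 9: {6, 9}

Answer: 6, 9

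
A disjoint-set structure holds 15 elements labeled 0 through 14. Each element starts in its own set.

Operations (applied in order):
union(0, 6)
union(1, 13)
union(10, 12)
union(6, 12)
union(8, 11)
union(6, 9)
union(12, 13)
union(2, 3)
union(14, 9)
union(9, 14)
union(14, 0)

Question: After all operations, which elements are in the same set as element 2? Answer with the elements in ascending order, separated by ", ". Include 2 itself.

Step 1: union(0, 6) -> merged; set of 0 now {0, 6}
Step 2: union(1, 13) -> merged; set of 1 now {1, 13}
Step 3: union(10, 12) -> merged; set of 10 now {10, 12}
Step 4: union(6, 12) -> merged; set of 6 now {0, 6, 10, 12}
Step 5: union(8, 11) -> merged; set of 8 now {8, 11}
Step 6: union(6, 9) -> merged; set of 6 now {0, 6, 9, 10, 12}
Step 7: union(12, 13) -> merged; set of 12 now {0, 1, 6, 9, 10, 12, 13}
Step 8: union(2, 3) -> merged; set of 2 now {2, 3}
Step 9: union(14, 9) -> merged; set of 14 now {0, 1, 6, 9, 10, 12, 13, 14}
Step 10: union(9, 14) -> already same set; set of 9 now {0, 1, 6, 9, 10, 12, 13, 14}
Step 11: union(14, 0) -> already same set; set of 14 now {0, 1, 6, 9, 10, 12, 13, 14}
Component of 2: {2, 3}

Answer: 2, 3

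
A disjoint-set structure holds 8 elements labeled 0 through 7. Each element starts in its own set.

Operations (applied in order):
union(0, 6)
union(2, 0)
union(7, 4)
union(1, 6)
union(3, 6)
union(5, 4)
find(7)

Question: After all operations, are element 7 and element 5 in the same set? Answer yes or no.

Step 1: union(0, 6) -> merged; set of 0 now {0, 6}
Step 2: union(2, 0) -> merged; set of 2 now {0, 2, 6}
Step 3: union(7, 4) -> merged; set of 7 now {4, 7}
Step 4: union(1, 6) -> merged; set of 1 now {0, 1, 2, 6}
Step 5: union(3, 6) -> merged; set of 3 now {0, 1, 2, 3, 6}
Step 6: union(5, 4) -> merged; set of 5 now {4, 5, 7}
Step 7: find(7) -> no change; set of 7 is {4, 5, 7}
Set of 7: {4, 5, 7}; 5 is a member.

Answer: yes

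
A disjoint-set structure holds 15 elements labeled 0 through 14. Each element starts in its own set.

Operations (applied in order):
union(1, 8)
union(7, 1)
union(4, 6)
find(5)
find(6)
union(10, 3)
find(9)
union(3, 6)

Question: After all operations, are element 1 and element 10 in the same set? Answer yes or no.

Answer: no

Derivation:
Step 1: union(1, 8) -> merged; set of 1 now {1, 8}
Step 2: union(7, 1) -> merged; set of 7 now {1, 7, 8}
Step 3: union(4, 6) -> merged; set of 4 now {4, 6}
Step 4: find(5) -> no change; set of 5 is {5}
Step 5: find(6) -> no change; set of 6 is {4, 6}
Step 6: union(10, 3) -> merged; set of 10 now {3, 10}
Step 7: find(9) -> no change; set of 9 is {9}
Step 8: union(3, 6) -> merged; set of 3 now {3, 4, 6, 10}
Set of 1: {1, 7, 8}; 10 is not a member.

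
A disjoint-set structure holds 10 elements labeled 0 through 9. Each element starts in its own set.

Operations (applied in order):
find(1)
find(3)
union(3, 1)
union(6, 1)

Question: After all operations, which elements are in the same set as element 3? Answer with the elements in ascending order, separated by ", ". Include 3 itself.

Step 1: find(1) -> no change; set of 1 is {1}
Step 2: find(3) -> no change; set of 3 is {3}
Step 3: union(3, 1) -> merged; set of 3 now {1, 3}
Step 4: union(6, 1) -> merged; set of 6 now {1, 3, 6}
Component of 3: {1, 3, 6}

Answer: 1, 3, 6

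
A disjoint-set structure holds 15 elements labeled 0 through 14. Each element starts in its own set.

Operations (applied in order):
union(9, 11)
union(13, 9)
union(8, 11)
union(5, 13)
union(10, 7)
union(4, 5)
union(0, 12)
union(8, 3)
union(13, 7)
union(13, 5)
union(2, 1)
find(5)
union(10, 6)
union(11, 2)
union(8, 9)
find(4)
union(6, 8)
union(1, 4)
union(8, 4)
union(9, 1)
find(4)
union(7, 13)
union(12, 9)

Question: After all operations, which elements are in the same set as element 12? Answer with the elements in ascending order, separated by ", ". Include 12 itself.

Step 1: union(9, 11) -> merged; set of 9 now {9, 11}
Step 2: union(13, 9) -> merged; set of 13 now {9, 11, 13}
Step 3: union(8, 11) -> merged; set of 8 now {8, 9, 11, 13}
Step 4: union(5, 13) -> merged; set of 5 now {5, 8, 9, 11, 13}
Step 5: union(10, 7) -> merged; set of 10 now {7, 10}
Step 6: union(4, 5) -> merged; set of 4 now {4, 5, 8, 9, 11, 13}
Step 7: union(0, 12) -> merged; set of 0 now {0, 12}
Step 8: union(8, 3) -> merged; set of 8 now {3, 4, 5, 8, 9, 11, 13}
Step 9: union(13, 7) -> merged; set of 13 now {3, 4, 5, 7, 8, 9, 10, 11, 13}
Step 10: union(13, 5) -> already same set; set of 13 now {3, 4, 5, 7, 8, 9, 10, 11, 13}
Step 11: union(2, 1) -> merged; set of 2 now {1, 2}
Step 12: find(5) -> no change; set of 5 is {3, 4, 5, 7, 8, 9, 10, 11, 13}
Step 13: union(10, 6) -> merged; set of 10 now {3, 4, 5, 6, 7, 8, 9, 10, 11, 13}
Step 14: union(11, 2) -> merged; set of 11 now {1, 2, 3, 4, 5, 6, 7, 8, 9, 10, 11, 13}
Step 15: union(8, 9) -> already same set; set of 8 now {1, 2, 3, 4, 5, 6, 7, 8, 9, 10, 11, 13}
Step 16: find(4) -> no change; set of 4 is {1, 2, 3, 4, 5, 6, 7, 8, 9, 10, 11, 13}
Step 17: union(6, 8) -> already same set; set of 6 now {1, 2, 3, 4, 5, 6, 7, 8, 9, 10, 11, 13}
Step 18: union(1, 4) -> already same set; set of 1 now {1, 2, 3, 4, 5, 6, 7, 8, 9, 10, 11, 13}
Step 19: union(8, 4) -> already same set; set of 8 now {1, 2, 3, 4, 5, 6, 7, 8, 9, 10, 11, 13}
Step 20: union(9, 1) -> already same set; set of 9 now {1, 2, 3, 4, 5, 6, 7, 8, 9, 10, 11, 13}
Step 21: find(4) -> no change; set of 4 is {1, 2, 3, 4, 5, 6, 7, 8, 9, 10, 11, 13}
Step 22: union(7, 13) -> already same set; set of 7 now {1, 2, 3, 4, 5, 6, 7, 8, 9, 10, 11, 13}
Step 23: union(12, 9) -> merged; set of 12 now {0, 1, 2, 3, 4, 5, 6, 7, 8, 9, 10, 11, 12, 13}
Component of 12: {0, 1, 2, 3, 4, 5, 6, 7, 8, 9, 10, 11, 12, 13}

Answer: 0, 1, 2, 3, 4, 5, 6, 7, 8, 9, 10, 11, 12, 13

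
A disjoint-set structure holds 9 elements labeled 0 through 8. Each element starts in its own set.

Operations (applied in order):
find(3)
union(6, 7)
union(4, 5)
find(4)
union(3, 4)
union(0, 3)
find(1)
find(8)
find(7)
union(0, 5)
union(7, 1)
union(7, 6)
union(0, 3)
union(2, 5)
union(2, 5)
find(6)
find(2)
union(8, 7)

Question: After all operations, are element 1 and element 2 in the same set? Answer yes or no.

Step 1: find(3) -> no change; set of 3 is {3}
Step 2: union(6, 7) -> merged; set of 6 now {6, 7}
Step 3: union(4, 5) -> merged; set of 4 now {4, 5}
Step 4: find(4) -> no change; set of 4 is {4, 5}
Step 5: union(3, 4) -> merged; set of 3 now {3, 4, 5}
Step 6: union(0, 3) -> merged; set of 0 now {0, 3, 4, 5}
Step 7: find(1) -> no change; set of 1 is {1}
Step 8: find(8) -> no change; set of 8 is {8}
Step 9: find(7) -> no change; set of 7 is {6, 7}
Step 10: union(0, 5) -> already same set; set of 0 now {0, 3, 4, 5}
Step 11: union(7, 1) -> merged; set of 7 now {1, 6, 7}
Step 12: union(7, 6) -> already same set; set of 7 now {1, 6, 7}
Step 13: union(0, 3) -> already same set; set of 0 now {0, 3, 4, 5}
Step 14: union(2, 5) -> merged; set of 2 now {0, 2, 3, 4, 5}
Step 15: union(2, 5) -> already same set; set of 2 now {0, 2, 3, 4, 5}
Step 16: find(6) -> no change; set of 6 is {1, 6, 7}
Step 17: find(2) -> no change; set of 2 is {0, 2, 3, 4, 5}
Step 18: union(8, 7) -> merged; set of 8 now {1, 6, 7, 8}
Set of 1: {1, 6, 7, 8}; 2 is not a member.

Answer: no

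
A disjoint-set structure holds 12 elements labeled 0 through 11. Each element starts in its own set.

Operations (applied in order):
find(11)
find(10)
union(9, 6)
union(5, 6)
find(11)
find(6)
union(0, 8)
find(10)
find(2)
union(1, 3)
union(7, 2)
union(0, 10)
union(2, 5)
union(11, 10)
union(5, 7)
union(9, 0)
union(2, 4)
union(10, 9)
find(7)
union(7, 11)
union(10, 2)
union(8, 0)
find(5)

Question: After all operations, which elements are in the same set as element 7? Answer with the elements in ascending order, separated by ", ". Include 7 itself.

Answer: 0, 2, 4, 5, 6, 7, 8, 9, 10, 11

Derivation:
Step 1: find(11) -> no change; set of 11 is {11}
Step 2: find(10) -> no change; set of 10 is {10}
Step 3: union(9, 6) -> merged; set of 9 now {6, 9}
Step 4: union(5, 6) -> merged; set of 5 now {5, 6, 9}
Step 5: find(11) -> no change; set of 11 is {11}
Step 6: find(6) -> no change; set of 6 is {5, 6, 9}
Step 7: union(0, 8) -> merged; set of 0 now {0, 8}
Step 8: find(10) -> no change; set of 10 is {10}
Step 9: find(2) -> no change; set of 2 is {2}
Step 10: union(1, 3) -> merged; set of 1 now {1, 3}
Step 11: union(7, 2) -> merged; set of 7 now {2, 7}
Step 12: union(0, 10) -> merged; set of 0 now {0, 8, 10}
Step 13: union(2, 5) -> merged; set of 2 now {2, 5, 6, 7, 9}
Step 14: union(11, 10) -> merged; set of 11 now {0, 8, 10, 11}
Step 15: union(5, 7) -> already same set; set of 5 now {2, 5, 6, 7, 9}
Step 16: union(9, 0) -> merged; set of 9 now {0, 2, 5, 6, 7, 8, 9, 10, 11}
Step 17: union(2, 4) -> merged; set of 2 now {0, 2, 4, 5, 6, 7, 8, 9, 10, 11}
Step 18: union(10, 9) -> already same set; set of 10 now {0, 2, 4, 5, 6, 7, 8, 9, 10, 11}
Step 19: find(7) -> no change; set of 7 is {0, 2, 4, 5, 6, 7, 8, 9, 10, 11}
Step 20: union(7, 11) -> already same set; set of 7 now {0, 2, 4, 5, 6, 7, 8, 9, 10, 11}
Step 21: union(10, 2) -> already same set; set of 10 now {0, 2, 4, 5, 6, 7, 8, 9, 10, 11}
Step 22: union(8, 0) -> already same set; set of 8 now {0, 2, 4, 5, 6, 7, 8, 9, 10, 11}
Step 23: find(5) -> no change; set of 5 is {0, 2, 4, 5, 6, 7, 8, 9, 10, 11}
Component of 7: {0, 2, 4, 5, 6, 7, 8, 9, 10, 11}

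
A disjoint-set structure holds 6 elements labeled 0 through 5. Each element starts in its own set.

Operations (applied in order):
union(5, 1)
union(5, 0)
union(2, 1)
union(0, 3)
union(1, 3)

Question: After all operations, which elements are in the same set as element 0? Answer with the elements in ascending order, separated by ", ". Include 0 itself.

Answer: 0, 1, 2, 3, 5

Derivation:
Step 1: union(5, 1) -> merged; set of 5 now {1, 5}
Step 2: union(5, 0) -> merged; set of 5 now {0, 1, 5}
Step 3: union(2, 1) -> merged; set of 2 now {0, 1, 2, 5}
Step 4: union(0, 3) -> merged; set of 0 now {0, 1, 2, 3, 5}
Step 5: union(1, 3) -> already same set; set of 1 now {0, 1, 2, 3, 5}
Component of 0: {0, 1, 2, 3, 5}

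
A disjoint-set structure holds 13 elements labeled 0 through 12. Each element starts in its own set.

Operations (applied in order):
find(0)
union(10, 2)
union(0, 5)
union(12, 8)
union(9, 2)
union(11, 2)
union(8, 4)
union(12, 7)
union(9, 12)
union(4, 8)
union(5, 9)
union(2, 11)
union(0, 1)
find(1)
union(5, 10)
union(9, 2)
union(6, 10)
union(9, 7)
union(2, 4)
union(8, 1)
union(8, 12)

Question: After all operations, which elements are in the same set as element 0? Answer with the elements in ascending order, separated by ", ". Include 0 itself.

Step 1: find(0) -> no change; set of 0 is {0}
Step 2: union(10, 2) -> merged; set of 10 now {2, 10}
Step 3: union(0, 5) -> merged; set of 0 now {0, 5}
Step 4: union(12, 8) -> merged; set of 12 now {8, 12}
Step 5: union(9, 2) -> merged; set of 9 now {2, 9, 10}
Step 6: union(11, 2) -> merged; set of 11 now {2, 9, 10, 11}
Step 7: union(8, 4) -> merged; set of 8 now {4, 8, 12}
Step 8: union(12, 7) -> merged; set of 12 now {4, 7, 8, 12}
Step 9: union(9, 12) -> merged; set of 9 now {2, 4, 7, 8, 9, 10, 11, 12}
Step 10: union(4, 8) -> already same set; set of 4 now {2, 4, 7, 8, 9, 10, 11, 12}
Step 11: union(5, 9) -> merged; set of 5 now {0, 2, 4, 5, 7, 8, 9, 10, 11, 12}
Step 12: union(2, 11) -> already same set; set of 2 now {0, 2, 4, 5, 7, 8, 9, 10, 11, 12}
Step 13: union(0, 1) -> merged; set of 0 now {0, 1, 2, 4, 5, 7, 8, 9, 10, 11, 12}
Step 14: find(1) -> no change; set of 1 is {0, 1, 2, 4, 5, 7, 8, 9, 10, 11, 12}
Step 15: union(5, 10) -> already same set; set of 5 now {0, 1, 2, 4, 5, 7, 8, 9, 10, 11, 12}
Step 16: union(9, 2) -> already same set; set of 9 now {0, 1, 2, 4, 5, 7, 8, 9, 10, 11, 12}
Step 17: union(6, 10) -> merged; set of 6 now {0, 1, 2, 4, 5, 6, 7, 8, 9, 10, 11, 12}
Step 18: union(9, 7) -> already same set; set of 9 now {0, 1, 2, 4, 5, 6, 7, 8, 9, 10, 11, 12}
Step 19: union(2, 4) -> already same set; set of 2 now {0, 1, 2, 4, 5, 6, 7, 8, 9, 10, 11, 12}
Step 20: union(8, 1) -> already same set; set of 8 now {0, 1, 2, 4, 5, 6, 7, 8, 9, 10, 11, 12}
Step 21: union(8, 12) -> already same set; set of 8 now {0, 1, 2, 4, 5, 6, 7, 8, 9, 10, 11, 12}
Component of 0: {0, 1, 2, 4, 5, 6, 7, 8, 9, 10, 11, 12}

Answer: 0, 1, 2, 4, 5, 6, 7, 8, 9, 10, 11, 12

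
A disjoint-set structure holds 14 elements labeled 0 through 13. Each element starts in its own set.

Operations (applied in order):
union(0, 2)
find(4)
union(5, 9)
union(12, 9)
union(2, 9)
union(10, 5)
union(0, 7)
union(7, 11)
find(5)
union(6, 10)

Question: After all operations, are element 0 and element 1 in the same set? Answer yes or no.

Answer: no

Derivation:
Step 1: union(0, 2) -> merged; set of 0 now {0, 2}
Step 2: find(4) -> no change; set of 4 is {4}
Step 3: union(5, 9) -> merged; set of 5 now {5, 9}
Step 4: union(12, 9) -> merged; set of 12 now {5, 9, 12}
Step 5: union(2, 9) -> merged; set of 2 now {0, 2, 5, 9, 12}
Step 6: union(10, 5) -> merged; set of 10 now {0, 2, 5, 9, 10, 12}
Step 7: union(0, 7) -> merged; set of 0 now {0, 2, 5, 7, 9, 10, 12}
Step 8: union(7, 11) -> merged; set of 7 now {0, 2, 5, 7, 9, 10, 11, 12}
Step 9: find(5) -> no change; set of 5 is {0, 2, 5, 7, 9, 10, 11, 12}
Step 10: union(6, 10) -> merged; set of 6 now {0, 2, 5, 6, 7, 9, 10, 11, 12}
Set of 0: {0, 2, 5, 6, 7, 9, 10, 11, 12}; 1 is not a member.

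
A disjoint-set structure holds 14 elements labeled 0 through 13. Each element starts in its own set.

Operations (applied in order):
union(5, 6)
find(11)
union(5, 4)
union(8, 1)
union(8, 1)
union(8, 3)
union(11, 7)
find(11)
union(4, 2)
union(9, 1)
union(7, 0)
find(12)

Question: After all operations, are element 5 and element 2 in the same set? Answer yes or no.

Answer: yes

Derivation:
Step 1: union(5, 6) -> merged; set of 5 now {5, 6}
Step 2: find(11) -> no change; set of 11 is {11}
Step 3: union(5, 4) -> merged; set of 5 now {4, 5, 6}
Step 4: union(8, 1) -> merged; set of 8 now {1, 8}
Step 5: union(8, 1) -> already same set; set of 8 now {1, 8}
Step 6: union(8, 3) -> merged; set of 8 now {1, 3, 8}
Step 7: union(11, 7) -> merged; set of 11 now {7, 11}
Step 8: find(11) -> no change; set of 11 is {7, 11}
Step 9: union(4, 2) -> merged; set of 4 now {2, 4, 5, 6}
Step 10: union(9, 1) -> merged; set of 9 now {1, 3, 8, 9}
Step 11: union(7, 0) -> merged; set of 7 now {0, 7, 11}
Step 12: find(12) -> no change; set of 12 is {12}
Set of 5: {2, 4, 5, 6}; 2 is a member.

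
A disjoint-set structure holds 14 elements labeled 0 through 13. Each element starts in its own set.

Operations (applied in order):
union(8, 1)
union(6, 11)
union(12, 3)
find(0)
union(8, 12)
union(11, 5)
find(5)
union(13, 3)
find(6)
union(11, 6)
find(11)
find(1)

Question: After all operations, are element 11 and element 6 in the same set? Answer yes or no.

Answer: yes

Derivation:
Step 1: union(8, 1) -> merged; set of 8 now {1, 8}
Step 2: union(6, 11) -> merged; set of 6 now {6, 11}
Step 3: union(12, 3) -> merged; set of 12 now {3, 12}
Step 4: find(0) -> no change; set of 0 is {0}
Step 5: union(8, 12) -> merged; set of 8 now {1, 3, 8, 12}
Step 6: union(11, 5) -> merged; set of 11 now {5, 6, 11}
Step 7: find(5) -> no change; set of 5 is {5, 6, 11}
Step 8: union(13, 3) -> merged; set of 13 now {1, 3, 8, 12, 13}
Step 9: find(6) -> no change; set of 6 is {5, 6, 11}
Step 10: union(11, 6) -> already same set; set of 11 now {5, 6, 11}
Step 11: find(11) -> no change; set of 11 is {5, 6, 11}
Step 12: find(1) -> no change; set of 1 is {1, 3, 8, 12, 13}
Set of 11: {5, 6, 11}; 6 is a member.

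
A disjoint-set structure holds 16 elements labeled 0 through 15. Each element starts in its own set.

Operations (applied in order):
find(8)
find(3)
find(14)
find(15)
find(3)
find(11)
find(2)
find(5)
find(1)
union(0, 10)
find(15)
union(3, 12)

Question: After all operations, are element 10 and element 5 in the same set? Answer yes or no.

Answer: no

Derivation:
Step 1: find(8) -> no change; set of 8 is {8}
Step 2: find(3) -> no change; set of 3 is {3}
Step 3: find(14) -> no change; set of 14 is {14}
Step 4: find(15) -> no change; set of 15 is {15}
Step 5: find(3) -> no change; set of 3 is {3}
Step 6: find(11) -> no change; set of 11 is {11}
Step 7: find(2) -> no change; set of 2 is {2}
Step 8: find(5) -> no change; set of 5 is {5}
Step 9: find(1) -> no change; set of 1 is {1}
Step 10: union(0, 10) -> merged; set of 0 now {0, 10}
Step 11: find(15) -> no change; set of 15 is {15}
Step 12: union(3, 12) -> merged; set of 3 now {3, 12}
Set of 10: {0, 10}; 5 is not a member.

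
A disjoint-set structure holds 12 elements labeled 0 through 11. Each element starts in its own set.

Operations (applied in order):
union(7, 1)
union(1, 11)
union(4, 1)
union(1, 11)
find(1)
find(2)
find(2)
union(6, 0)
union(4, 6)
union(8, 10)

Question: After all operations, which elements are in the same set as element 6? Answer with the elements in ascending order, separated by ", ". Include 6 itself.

Step 1: union(7, 1) -> merged; set of 7 now {1, 7}
Step 2: union(1, 11) -> merged; set of 1 now {1, 7, 11}
Step 3: union(4, 1) -> merged; set of 4 now {1, 4, 7, 11}
Step 4: union(1, 11) -> already same set; set of 1 now {1, 4, 7, 11}
Step 5: find(1) -> no change; set of 1 is {1, 4, 7, 11}
Step 6: find(2) -> no change; set of 2 is {2}
Step 7: find(2) -> no change; set of 2 is {2}
Step 8: union(6, 0) -> merged; set of 6 now {0, 6}
Step 9: union(4, 6) -> merged; set of 4 now {0, 1, 4, 6, 7, 11}
Step 10: union(8, 10) -> merged; set of 8 now {8, 10}
Component of 6: {0, 1, 4, 6, 7, 11}

Answer: 0, 1, 4, 6, 7, 11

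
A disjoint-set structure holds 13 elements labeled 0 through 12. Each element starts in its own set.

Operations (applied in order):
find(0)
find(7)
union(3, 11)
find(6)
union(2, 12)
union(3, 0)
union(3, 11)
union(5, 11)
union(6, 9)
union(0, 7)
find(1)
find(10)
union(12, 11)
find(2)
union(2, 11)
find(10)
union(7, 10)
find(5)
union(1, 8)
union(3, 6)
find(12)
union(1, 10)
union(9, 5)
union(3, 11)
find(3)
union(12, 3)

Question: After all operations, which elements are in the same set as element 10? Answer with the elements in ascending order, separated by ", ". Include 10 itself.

Step 1: find(0) -> no change; set of 0 is {0}
Step 2: find(7) -> no change; set of 7 is {7}
Step 3: union(3, 11) -> merged; set of 3 now {3, 11}
Step 4: find(6) -> no change; set of 6 is {6}
Step 5: union(2, 12) -> merged; set of 2 now {2, 12}
Step 6: union(3, 0) -> merged; set of 3 now {0, 3, 11}
Step 7: union(3, 11) -> already same set; set of 3 now {0, 3, 11}
Step 8: union(5, 11) -> merged; set of 5 now {0, 3, 5, 11}
Step 9: union(6, 9) -> merged; set of 6 now {6, 9}
Step 10: union(0, 7) -> merged; set of 0 now {0, 3, 5, 7, 11}
Step 11: find(1) -> no change; set of 1 is {1}
Step 12: find(10) -> no change; set of 10 is {10}
Step 13: union(12, 11) -> merged; set of 12 now {0, 2, 3, 5, 7, 11, 12}
Step 14: find(2) -> no change; set of 2 is {0, 2, 3, 5, 7, 11, 12}
Step 15: union(2, 11) -> already same set; set of 2 now {0, 2, 3, 5, 7, 11, 12}
Step 16: find(10) -> no change; set of 10 is {10}
Step 17: union(7, 10) -> merged; set of 7 now {0, 2, 3, 5, 7, 10, 11, 12}
Step 18: find(5) -> no change; set of 5 is {0, 2, 3, 5, 7, 10, 11, 12}
Step 19: union(1, 8) -> merged; set of 1 now {1, 8}
Step 20: union(3, 6) -> merged; set of 3 now {0, 2, 3, 5, 6, 7, 9, 10, 11, 12}
Step 21: find(12) -> no change; set of 12 is {0, 2, 3, 5, 6, 7, 9, 10, 11, 12}
Step 22: union(1, 10) -> merged; set of 1 now {0, 1, 2, 3, 5, 6, 7, 8, 9, 10, 11, 12}
Step 23: union(9, 5) -> already same set; set of 9 now {0, 1, 2, 3, 5, 6, 7, 8, 9, 10, 11, 12}
Step 24: union(3, 11) -> already same set; set of 3 now {0, 1, 2, 3, 5, 6, 7, 8, 9, 10, 11, 12}
Step 25: find(3) -> no change; set of 3 is {0, 1, 2, 3, 5, 6, 7, 8, 9, 10, 11, 12}
Step 26: union(12, 3) -> already same set; set of 12 now {0, 1, 2, 3, 5, 6, 7, 8, 9, 10, 11, 12}
Component of 10: {0, 1, 2, 3, 5, 6, 7, 8, 9, 10, 11, 12}

Answer: 0, 1, 2, 3, 5, 6, 7, 8, 9, 10, 11, 12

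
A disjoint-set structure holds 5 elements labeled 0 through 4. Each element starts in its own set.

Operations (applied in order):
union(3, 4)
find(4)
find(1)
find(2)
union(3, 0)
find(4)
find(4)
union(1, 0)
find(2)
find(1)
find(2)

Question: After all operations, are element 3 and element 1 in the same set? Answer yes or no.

Step 1: union(3, 4) -> merged; set of 3 now {3, 4}
Step 2: find(4) -> no change; set of 4 is {3, 4}
Step 3: find(1) -> no change; set of 1 is {1}
Step 4: find(2) -> no change; set of 2 is {2}
Step 5: union(3, 0) -> merged; set of 3 now {0, 3, 4}
Step 6: find(4) -> no change; set of 4 is {0, 3, 4}
Step 7: find(4) -> no change; set of 4 is {0, 3, 4}
Step 8: union(1, 0) -> merged; set of 1 now {0, 1, 3, 4}
Step 9: find(2) -> no change; set of 2 is {2}
Step 10: find(1) -> no change; set of 1 is {0, 1, 3, 4}
Step 11: find(2) -> no change; set of 2 is {2}
Set of 3: {0, 1, 3, 4}; 1 is a member.

Answer: yes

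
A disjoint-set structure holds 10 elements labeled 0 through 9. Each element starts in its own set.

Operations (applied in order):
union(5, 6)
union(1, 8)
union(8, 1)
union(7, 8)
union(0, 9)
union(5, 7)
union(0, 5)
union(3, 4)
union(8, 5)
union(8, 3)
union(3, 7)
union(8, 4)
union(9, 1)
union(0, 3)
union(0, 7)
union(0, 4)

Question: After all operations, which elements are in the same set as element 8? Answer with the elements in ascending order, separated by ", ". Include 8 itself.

Step 1: union(5, 6) -> merged; set of 5 now {5, 6}
Step 2: union(1, 8) -> merged; set of 1 now {1, 8}
Step 3: union(8, 1) -> already same set; set of 8 now {1, 8}
Step 4: union(7, 8) -> merged; set of 7 now {1, 7, 8}
Step 5: union(0, 9) -> merged; set of 0 now {0, 9}
Step 6: union(5, 7) -> merged; set of 5 now {1, 5, 6, 7, 8}
Step 7: union(0, 5) -> merged; set of 0 now {0, 1, 5, 6, 7, 8, 9}
Step 8: union(3, 4) -> merged; set of 3 now {3, 4}
Step 9: union(8, 5) -> already same set; set of 8 now {0, 1, 5, 6, 7, 8, 9}
Step 10: union(8, 3) -> merged; set of 8 now {0, 1, 3, 4, 5, 6, 7, 8, 9}
Step 11: union(3, 7) -> already same set; set of 3 now {0, 1, 3, 4, 5, 6, 7, 8, 9}
Step 12: union(8, 4) -> already same set; set of 8 now {0, 1, 3, 4, 5, 6, 7, 8, 9}
Step 13: union(9, 1) -> already same set; set of 9 now {0, 1, 3, 4, 5, 6, 7, 8, 9}
Step 14: union(0, 3) -> already same set; set of 0 now {0, 1, 3, 4, 5, 6, 7, 8, 9}
Step 15: union(0, 7) -> already same set; set of 0 now {0, 1, 3, 4, 5, 6, 7, 8, 9}
Step 16: union(0, 4) -> already same set; set of 0 now {0, 1, 3, 4, 5, 6, 7, 8, 9}
Component of 8: {0, 1, 3, 4, 5, 6, 7, 8, 9}

Answer: 0, 1, 3, 4, 5, 6, 7, 8, 9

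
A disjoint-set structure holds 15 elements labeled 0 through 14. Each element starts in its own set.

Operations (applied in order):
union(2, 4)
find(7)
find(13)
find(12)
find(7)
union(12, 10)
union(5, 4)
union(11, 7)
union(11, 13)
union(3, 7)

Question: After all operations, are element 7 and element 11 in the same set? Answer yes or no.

Answer: yes

Derivation:
Step 1: union(2, 4) -> merged; set of 2 now {2, 4}
Step 2: find(7) -> no change; set of 7 is {7}
Step 3: find(13) -> no change; set of 13 is {13}
Step 4: find(12) -> no change; set of 12 is {12}
Step 5: find(7) -> no change; set of 7 is {7}
Step 6: union(12, 10) -> merged; set of 12 now {10, 12}
Step 7: union(5, 4) -> merged; set of 5 now {2, 4, 5}
Step 8: union(11, 7) -> merged; set of 11 now {7, 11}
Step 9: union(11, 13) -> merged; set of 11 now {7, 11, 13}
Step 10: union(3, 7) -> merged; set of 3 now {3, 7, 11, 13}
Set of 7: {3, 7, 11, 13}; 11 is a member.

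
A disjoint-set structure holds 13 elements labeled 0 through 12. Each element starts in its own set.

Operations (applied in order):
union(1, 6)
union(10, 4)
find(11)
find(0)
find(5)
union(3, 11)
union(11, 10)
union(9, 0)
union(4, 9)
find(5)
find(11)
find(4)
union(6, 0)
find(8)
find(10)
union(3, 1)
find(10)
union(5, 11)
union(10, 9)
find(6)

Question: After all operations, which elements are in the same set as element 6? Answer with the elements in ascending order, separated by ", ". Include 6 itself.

Step 1: union(1, 6) -> merged; set of 1 now {1, 6}
Step 2: union(10, 4) -> merged; set of 10 now {4, 10}
Step 3: find(11) -> no change; set of 11 is {11}
Step 4: find(0) -> no change; set of 0 is {0}
Step 5: find(5) -> no change; set of 5 is {5}
Step 6: union(3, 11) -> merged; set of 3 now {3, 11}
Step 7: union(11, 10) -> merged; set of 11 now {3, 4, 10, 11}
Step 8: union(9, 0) -> merged; set of 9 now {0, 9}
Step 9: union(4, 9) -> merged; set of 4 now {0, 3, 4, 9, 10, 11}
Step 10: find(5) -> no change; set of 5 is {5}
Step 11: find(11) -> no change; set of 11 is {0, 3, 4, 9, 10, 11}
Step 12: find(4) -> no change; set of 4 is {0, 3, 4, 9, 10, 11}
Step 13: union(6, 0) -> merged; set of 6 now {0, 1, 3, 4, 6, 9, 10, 11}
Step 14: find(8) -> no change; set of 8 is {8}
Step 15: find(10) -> no change; set of 10 is {0, 1, 3, 4, 6, 9, 10, 11}
Step 16: union(3, 1) -> already same set; set of 3 now {0, 1, 3, 4, 6, 9, 10, 11}
Step 17: find(10) -> no change; set of 10 is {0, 1, 3, 4, 6, 9, 10, 11}
Step 18: union(5, 11) -> merged; set of 5 now {0, 1, 3, 4, 5, 6, 9, 10, 11}
Step 19: union(10, 9) -> already same set; set of 10 now {0, 1, 3, 4, 5, 6, 9, 10, 11}
Step 20: find(6) -> no change; set of 6 is {0, 1, 3, 4, 5, 6, 9, 10, 11}
Component of 6: {0, 1, 3, 4, 5, 6, 9, 10, 11}

Answer: 0, 1, 3, 4, 5, 6, 9, 10, 11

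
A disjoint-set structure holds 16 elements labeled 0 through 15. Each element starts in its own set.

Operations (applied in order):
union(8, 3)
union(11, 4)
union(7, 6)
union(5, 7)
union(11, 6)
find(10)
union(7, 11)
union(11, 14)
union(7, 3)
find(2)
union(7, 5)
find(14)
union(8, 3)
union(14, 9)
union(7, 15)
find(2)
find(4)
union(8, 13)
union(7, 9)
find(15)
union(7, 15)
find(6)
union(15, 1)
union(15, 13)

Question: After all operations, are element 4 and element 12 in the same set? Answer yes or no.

Answer: no

Derivation:
Step 1: union(8, 3) -> merged; set of 8 now {3, 8}
Step 2: union(11, 4) -> merged; set of 11 now {4, 11}
Step 3: union(7, 6) -> merged; set of 7 now {6, 7}
Step 4: union(5, 7) -> merged; set of 5 now {5, 6, 7}
Step 5: union(11, 6) -> merged; set of 11 now {4, 5, 6, 7, 11}
Step 6: find(10) -> no change; set of 10 is {10}
Step 7: union(7, 11) -> already same set; set of 7 now {4, 5, 6, 7, 11}
Step 8: union(11, 14) -> merged; set of 11 now {4, 5, 6, 7, 11, 14}
Step 9: union(7, 3) -> merged; set of 7 now {3, 4, 5, 6, 7, 8, 11, 14}
Step 10: find(2) -> no change; set of 2 is {2}
Step 11: union(7, 5) -> already same set; set of 7 now {3, 4, 5, 6, 7, 8, 11, 14}
Step 12: find(14) -> no change; set of 14 is {3, 4, 5, 6, 7, 8, 11, 14}
Step 13: union(8, 3) -> already same set; set of 8 now {3, 4, 5, 6, 7, 8, 11, 14}
Step 14: union(14, 9) -> merged; set of 14 now {3, 4, 5, 6, 7, 8, 9, 11, 14}
Step 15: union(7, 15) -> merged; set of 7 now {3, 4, 5, 6, 7, 8, 9, 11, 14, 15}
Step 16: find(2) -> no change; set of 2 is {2}
Step 17: find(4) -> no change; set of 4 is {3, 4, 5, 6, 7, 8, 9, 11, 14, 15}
Step 18: union(8, 13) -> merged; set of 8 now {3, 4, 5, 6, 7, 8, 9, 11, 13, 14, 15}
Step 19: union(7, 9) -> already same set; set of 7 now {3, 4, 5, 6, 7, 8, 9, 11, 13, 14, 15}
Step 20: find(15) -> no change; set of 15 is {3, 4, 5, 6, 7, 8, 9, 11, 13, 14, 15}
Step 21: union(7, 15) -> already same set; set of 7 now {3, 4, 5, 6, 7, 8, 9, 11, 13, 14, 15}
Step 22: find(6) -> no change; set of 6 is {3, 4, 5, 6, 7, 8, 9, 11, 13, 14, 15}
Step 23: union(15, 1) -> merged; set of 15 now {1, 3, 4, 5, 6, 7, 8, 9, 11, 13, 14, 15}
Step 24: union(15, 13) -> already same set; set of 15 now {1, 3, 4, 5, 6, 7, 8, 9, 11, 13, 14, 15}
Set of 4: {1, 3, 4, 5, 6, 7, 8, 9, 11, 13, 14, 15}; 12 is not a member.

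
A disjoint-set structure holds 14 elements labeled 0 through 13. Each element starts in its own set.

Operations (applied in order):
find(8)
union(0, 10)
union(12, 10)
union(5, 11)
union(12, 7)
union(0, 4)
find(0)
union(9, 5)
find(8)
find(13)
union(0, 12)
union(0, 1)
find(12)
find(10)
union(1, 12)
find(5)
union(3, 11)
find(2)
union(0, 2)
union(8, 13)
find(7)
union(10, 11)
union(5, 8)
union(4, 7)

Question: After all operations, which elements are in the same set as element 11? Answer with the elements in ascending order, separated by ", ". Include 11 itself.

Step 1: find(8) -> no change; set of 8 is {8}
Step 2: union(0, 10) -> merged; set of 0 now {0, 10}
Step 3: union(12, 10) -> merged; set of 12 now {0, 10, 12}
Step 4: union(5, 11) -> merged; set of 5 now {5, 11}
Step 5: union(12, 7) -> merged; set of 12 now {0, 7, 10, 12}
Step 6: union(0, 4) -> merged; set of 0 now {0, 4, 7, 10, 12}
Step 7: find(0) -> no change; set of 0 is {0, 4, 7, 10, 12}
Step 8: union(9, 5) -> merged; set of 9 now {5, 9, 11}
Step 9: find(8) -> no change; set of 8 is {8}
Step 10: find(13) -> no change; set of 13 is {13}
Step 11: union(0, 12) -> already same set; set of 0 now {0, 4, 7, 10, 12}
Step 12: union(0, 1) -> merged; set of 0 now {0, 1, 4, 7, 10, 12}
Step 13: find(12) -> no change; set of 12 is {0, 1, 4, 7, 10, 12}
Step 14: find(10) -> no change; set of 10 is {0, 1, 4, 7, 10, 12}
Step 15: union(1, 12) -> already same set; set of 1 now {0, 1, 4, 7, 10, 12}
Step 16: find(5) -> no change; set of 5 is {5, 9, 11}
Step 17: union(3, 11) -> merged; set of 3 now {3, 5, 9, 11}
Step 18: find(2) -> no change; set of 2 is {2}
Step 19: union(0, 2) -> merged; set of 0 now {0, 1, 2, 4, 7, 10, 12}
Step 20: union(8, 13) -> merged; set of 8 now {8, 13}
Step 21: find(7) -> no change; set of 7 is {0, 1, 2, 4, 7, 10, 12}
Step 22: union(10, 11) -> merged; set of 10 now {0, 1, 2, 3, 4, 5, 7, 9, 10, 11, 12}
Step 23: union(5, 8) -> merged; set of 5 now {0, 1, 2, 3, 4, 5, 7, 8, 9, 10, 11, 12, 13}
Step 24: union(4, 7) -> already same set; set of 4 now {0, 1, 2, 3, 4, 5, 7, 8, 9, 10, 11, 12, 13}
Component of 11: {0, 1, 2, 3, 4, 5, 7, 8, 9, 10, 11, 12, 13}

Answer: 0, 1, 2, 3, 4, 5, 7, 8, 9, 10, 11, 12, 13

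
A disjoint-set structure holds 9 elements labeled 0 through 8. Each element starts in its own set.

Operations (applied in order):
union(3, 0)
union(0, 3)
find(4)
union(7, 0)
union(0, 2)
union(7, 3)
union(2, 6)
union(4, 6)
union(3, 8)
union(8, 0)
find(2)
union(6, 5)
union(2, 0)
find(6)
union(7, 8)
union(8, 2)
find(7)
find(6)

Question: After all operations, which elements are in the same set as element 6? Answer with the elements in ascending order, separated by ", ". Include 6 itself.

Step 1: union(3, 0) -> merged; set of 3 now {0, 3}
Step 2: union(0, 3) -> already same set; set of 0 now {0, 3}
Step 3: find(4) -> no change; set of 4 is {4}
Step 4: union(7, 0) -> merged; set of 7 now {0, 3, 7}
Step 5: union(0, 2) -> merged; set of 0 now {0, 2, 3, 7}
Step 6: union(7, 3) -> already same set; set of 7 now {0, 2, 3, 7}
Step 7: union(2, 6) -> merged; set of 2 now {0, 2, 3, 6, 7}
Step 8: union(4, 6) -> merged; set of 4 now {0, 2, 3, 4, 6, 7}
Step 9: union(3, 8) -> merged; set of 3 now {0, 2, 3, 4, 6, 7, 8}
Step 10: union(8, 0) -> already same set; set of 8 now {0, 2, 3, 4, 6, 7, 8}
Step 11: find(2) -> no change; set of 2 is {0, 2, 3, 4, 6, 7, 8}
Step 12: union(6, 5) -> merged; set of 6 now {0, 2, 3, 4, 5, 6, 7, 8}
Step 13: union(2, 0) -> already same set; set of 2 now {0, 2, 3, 4, 5, 6, 7, 8}
Step 14: find(6) -> no change; set of 6 is {0, 2, 3, 4, 5, 6, 7, 8}
Step 15: union(7, 8) -> already same set; set of 7 now {0, 2, 3, 4, 5, 6, 7, 8}
Step 16: union(8, 2) -> already same set; set of 8 now {0, 2, 3, 4, 5, 6, 7, 8}
Step 17: find(7) -> no change; set of 7 is {0, 2, 3, 4, 5, 6, 7, 8}
Step 18: find(6) -> no change; set of 6 is {0, 2, 3, 4, 5, 6, 7, 8}
Component of 6: {0, 2, 3, 4, 5, 6, 7, 8}

Answer: 0, 2, 3, 4, 5, 6, 7, 8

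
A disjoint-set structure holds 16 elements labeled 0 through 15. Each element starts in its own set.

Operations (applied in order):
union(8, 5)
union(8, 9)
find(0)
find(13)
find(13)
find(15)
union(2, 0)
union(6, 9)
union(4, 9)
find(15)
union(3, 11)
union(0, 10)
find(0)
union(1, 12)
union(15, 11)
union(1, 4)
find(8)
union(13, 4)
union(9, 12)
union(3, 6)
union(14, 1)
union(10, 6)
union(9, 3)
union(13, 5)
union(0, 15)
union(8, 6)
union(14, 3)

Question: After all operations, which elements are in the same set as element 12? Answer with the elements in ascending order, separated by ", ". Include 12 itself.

Answer: 0, 1, 2, 3, 4, 5, 6, 8, 9, 10, 11, 12, 13, 14, 15

Derivation:
Step 1: union(8, 5) -> merged; set of 8 now {5, 8}
Step 2: union(8, 9) -> merged; set of 8 now {5, 8, 9}
Step 3: find(0) -> no change; set of 0 is {0}
Step 4: find(13) -> no change; set of 13 is {13}
Step 5: find(13) -> no change; set of 13 is {13}
Step 6: find(15) -> no change; set of 15 is {15}
Step 7: union(2, 0) -> merged; set of 2 now {0, 2}
Step 8: union(6, 9) -> merged; set of 6 now {5, 6, 8, 9}
Step 9: union(4, 9) -> merged; set of 4 now {4, 5, 6, 8, 9}
Step 10: find(15) -> no change; set of 15 is {15}
Step 11: union(3, 11) -> merged; set of 3 now {3, 11}
Step 12: union(0, 10) -> merged; set of 0 now {0, 2, 10}
Step 13: find(0) -> no change; set of 0 is {0, 2, 10}
Step 14: union(1, 12) -> merged; set of 1 now {1, 12}
Step 15: union(15, 11) -> merged; set of 15 now {3, 11, 15}
Step 16: union(1, 4) -> merged; set of 1 now {1, 4, 5, 6, 8, 9, 12}
Step 17: find(8) -> no change; set of 8 is {1, 4, 5, 6, 8, 9, 12}
Step 18: union(13, 4) -> merged; set of 13 now {1, 4, 5, 6, 8, 9, 12, 13}
Step 19: union(9, 12) -> already same set; set of 9 now {1, 4, 5, 6, 8, 9, 12, 13}
Step 20: union(3, 6) -> merged; set of 3 now {1, 3, 4, 5, 6, 8, 9, 11, 12, 13, 15}
Step 21: union(14, 1) -> merged; set of 14 now {1, 3, 4, 5, 6, 8, 9, 11, 12, 13, 14, 15}
Step 22: union(10, 6) -> merged; set of 10 now {0, 1, 2, 3, 4, 5, 6, 8, 9, 10, 11, 12, 13, 14, 15}
Step 23: union(9, 3) -> already same set; set of 9 now {0, 1, 2, 3, 4, 5, 6, 8, 9, 10, 11, 12, 13, 14, 15}
Step 24: union(13, 5) -> already same set; set of 13 now {0, 1, 2, 3, 4, 5, 6, 8, 9, 10, 11, 12, 13, 14, 15}
Step 25: union(0, 15) -> already same set; set of 0 now {0, 1, 2, 3, 4, 5, 6, 8, 9, 10, 11, 12, 13, 14, 15}
Step 26: union(8, 6) -> already same set; set of 8 now {0, 1, 2, 3, 4, 5, 6, 8, 9, 10, 11, 12, 13, 14, 15}
Step 27: union(14, 3) -> already same set; set of 14 now {0, 1, 2, 3, 4, 5, 6, 8, 9, 10, 11, 12, 13, 14, 15}
Component of 12: {0, 1, 2, 3, 4, 5, 6, 8, 9, 10, 11, 12, 13, 14, 15}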